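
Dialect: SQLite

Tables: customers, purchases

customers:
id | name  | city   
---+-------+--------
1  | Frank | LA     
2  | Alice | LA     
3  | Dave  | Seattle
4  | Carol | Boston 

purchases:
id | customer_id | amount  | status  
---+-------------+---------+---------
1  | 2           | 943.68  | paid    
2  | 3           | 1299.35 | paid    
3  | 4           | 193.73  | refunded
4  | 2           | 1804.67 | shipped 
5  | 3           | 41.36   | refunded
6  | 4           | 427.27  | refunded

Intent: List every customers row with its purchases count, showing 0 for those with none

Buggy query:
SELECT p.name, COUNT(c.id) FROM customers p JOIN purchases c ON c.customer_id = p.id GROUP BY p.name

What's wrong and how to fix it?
Bug: INNER JOIN drops customers rows that have no matching purchases rows

Fix: Switch to LEFT JOIN to retain unmatched parent rows

Corrected query:
SELECT p.name, COUNT(c.id) FROM customers p LEFT JOIN purchases c ON c.customer_id = p.id GROUP BY p.name

Result:
name  | COUNT(c.id)
------+------------
Alice | 2          
Carol | 2          
Dave  | 2          
Frank | 0          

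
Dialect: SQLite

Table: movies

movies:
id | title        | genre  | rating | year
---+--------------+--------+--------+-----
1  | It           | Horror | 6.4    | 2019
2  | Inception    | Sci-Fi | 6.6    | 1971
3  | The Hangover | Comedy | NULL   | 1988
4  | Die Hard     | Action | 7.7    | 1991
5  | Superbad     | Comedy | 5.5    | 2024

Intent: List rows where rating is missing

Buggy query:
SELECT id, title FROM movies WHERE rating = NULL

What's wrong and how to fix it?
Bug: Comparing to NULL with '=' never matches; NULL = NULL is unknown, not true

Fix: Replace '= NULL' with 'IS NULL'

Corrected query:
SELECT id, title FROM movies WHERE rating IS NULL

Result:
id | title       
---+-------------
3  | The Hangover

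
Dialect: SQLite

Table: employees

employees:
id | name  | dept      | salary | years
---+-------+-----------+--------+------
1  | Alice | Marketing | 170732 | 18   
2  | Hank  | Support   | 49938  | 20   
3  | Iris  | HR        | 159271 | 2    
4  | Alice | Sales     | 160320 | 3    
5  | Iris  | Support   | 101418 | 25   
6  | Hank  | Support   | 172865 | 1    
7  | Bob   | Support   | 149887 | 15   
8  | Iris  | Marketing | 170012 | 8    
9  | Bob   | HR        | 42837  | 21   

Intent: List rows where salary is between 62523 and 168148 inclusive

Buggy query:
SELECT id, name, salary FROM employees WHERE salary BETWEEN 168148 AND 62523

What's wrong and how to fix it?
Bug: The bounds are reversed; BETWEEN a AND b requires a <= b to match anything

Fix: Write BETWEEN 62523 AND 168148

Corrected query:
SELECT id, name, salary FROM employees WHERE salary BETWEEN 62523 AND 168148

Result:
id | name  | salary
---+-------+-------
3  | Iris  | 159271
4  | Alice | 160320
5  | Iris  | 101418
7  | Bob   | 149887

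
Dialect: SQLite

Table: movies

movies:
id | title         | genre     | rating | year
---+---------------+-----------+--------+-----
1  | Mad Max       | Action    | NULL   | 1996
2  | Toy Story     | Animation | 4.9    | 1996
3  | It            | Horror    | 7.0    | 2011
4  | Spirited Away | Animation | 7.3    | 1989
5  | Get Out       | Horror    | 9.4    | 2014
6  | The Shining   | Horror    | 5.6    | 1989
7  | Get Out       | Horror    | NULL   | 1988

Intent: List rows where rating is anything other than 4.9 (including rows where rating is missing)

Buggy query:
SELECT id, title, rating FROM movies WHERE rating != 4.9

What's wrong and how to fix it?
Bug: Inequality against NULL is unknown, not true; rows with NULL are dropped

Fix: Handle NULL separately with IS NULL alongside the inequality

Corrected query:
SELECT id, title, rating FROM movies WHERE rating != 4.9 OR rating IS NULL

Result:
id | title         | rating
---+---------------+-------
1  | Mad Max       | NULL  
3  | It            | 7     
4  | Spirited Away | 7.3   
5  | Get Out       | 9.4   
6  | The Shining   | 5.6   
7  | Get Out       | NULL  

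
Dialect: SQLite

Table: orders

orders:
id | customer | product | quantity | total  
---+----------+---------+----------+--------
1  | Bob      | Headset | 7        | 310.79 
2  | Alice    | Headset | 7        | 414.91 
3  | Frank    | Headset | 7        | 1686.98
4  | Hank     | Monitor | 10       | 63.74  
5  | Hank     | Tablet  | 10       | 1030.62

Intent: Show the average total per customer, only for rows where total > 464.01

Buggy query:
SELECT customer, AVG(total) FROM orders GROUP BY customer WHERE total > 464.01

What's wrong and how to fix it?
Bug: Row-level WHERE must come before GROUP BY in the clause order

Fix: Move the WHERE clause before GROUP BY

Corrected query:
SELECT customer, AVG(total) FROM orders WHERE total > 464.01 GROUP BY customer

Result:
customer | AVG(total)
---------+-----------
Frank    | 1686.98   
Hank     | 1030.62   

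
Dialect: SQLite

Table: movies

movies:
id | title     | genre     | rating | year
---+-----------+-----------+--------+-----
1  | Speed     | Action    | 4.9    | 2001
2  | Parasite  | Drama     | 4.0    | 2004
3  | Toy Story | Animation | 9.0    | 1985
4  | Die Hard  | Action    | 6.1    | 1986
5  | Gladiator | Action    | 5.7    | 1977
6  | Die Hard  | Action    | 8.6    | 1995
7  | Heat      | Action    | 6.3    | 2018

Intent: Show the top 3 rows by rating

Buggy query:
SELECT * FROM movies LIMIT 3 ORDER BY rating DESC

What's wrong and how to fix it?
Bug: ORDER BY cannot follow LIMIT; LIMIT is the final clause

Fix: Sort with ORDER BY, then apply LIMIT

Corrected query:
SELECT * FROM movies ORDER BY rating DESC LIMIT 3

Result:
id | title     | genre     | rating | year
---+-----------+-----------+--------+-----
3  | Toy Story | Animation | 9      | 1985
6  | Die Hard  | Action    | 8.6    | 1995
7  | Heat      | Action    | 6.3    | 2018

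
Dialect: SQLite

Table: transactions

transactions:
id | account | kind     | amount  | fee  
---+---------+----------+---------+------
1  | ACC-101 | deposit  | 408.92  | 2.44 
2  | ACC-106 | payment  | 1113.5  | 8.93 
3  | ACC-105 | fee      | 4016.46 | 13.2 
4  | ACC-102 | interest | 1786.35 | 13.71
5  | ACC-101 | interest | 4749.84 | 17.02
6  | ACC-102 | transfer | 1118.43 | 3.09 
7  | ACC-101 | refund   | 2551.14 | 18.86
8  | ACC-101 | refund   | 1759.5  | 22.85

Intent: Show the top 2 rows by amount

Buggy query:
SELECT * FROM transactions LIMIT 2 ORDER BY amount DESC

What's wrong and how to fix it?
Bug: LIMIT must come after ORDER BY

Fix: Sort with ORDER BY, then apply LIMIT

Corrected query:
SELECT * FROM transactions ORDER BY amount DESC LIMIT 2

Result:
id | account | kind     | amount  | fee  
---+---------+----------+---------+------
5  | ACC-101 | interest | 4749.84 | 17.02
3  | ACC-105 | fee      | 4016.46 | 13.2 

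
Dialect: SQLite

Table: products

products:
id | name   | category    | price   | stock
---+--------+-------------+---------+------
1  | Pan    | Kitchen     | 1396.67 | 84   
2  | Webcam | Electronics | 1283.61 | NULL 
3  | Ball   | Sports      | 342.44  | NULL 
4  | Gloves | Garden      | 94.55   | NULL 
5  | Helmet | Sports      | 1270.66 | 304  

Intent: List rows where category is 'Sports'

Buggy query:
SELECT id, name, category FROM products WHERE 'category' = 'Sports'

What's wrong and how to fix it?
Bug: Single quotes denote string literals in SQL; the column name is being compared as a constant string

Fix: Reference the column as category without single quotes

Corrected query:
SELECT id, name, category FROM products WHERE category = 'Sports'

Result:
id | name   | category
---+--------+---------
3  | Ball   | Sports  
5  | Helmet | Sports  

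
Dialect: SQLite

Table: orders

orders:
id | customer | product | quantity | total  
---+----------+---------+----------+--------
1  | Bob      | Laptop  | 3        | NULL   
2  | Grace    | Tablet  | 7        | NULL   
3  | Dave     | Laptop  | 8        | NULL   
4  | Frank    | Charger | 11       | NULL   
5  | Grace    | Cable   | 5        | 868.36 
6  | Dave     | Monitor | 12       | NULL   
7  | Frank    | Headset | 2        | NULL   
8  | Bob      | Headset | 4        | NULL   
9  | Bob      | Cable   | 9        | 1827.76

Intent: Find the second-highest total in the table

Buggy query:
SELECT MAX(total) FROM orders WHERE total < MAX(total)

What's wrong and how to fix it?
Bug: The inner MAX is an aggregate inside WHERE, which is not allowed

Fix: Put the inner MAX in a scalar subquery

Corrected query:
SELECT MAX(total) FROM orders WHERE total < (SELECT MAX(total) FROM orders)

Result:
MAX(total)
----------
868.36    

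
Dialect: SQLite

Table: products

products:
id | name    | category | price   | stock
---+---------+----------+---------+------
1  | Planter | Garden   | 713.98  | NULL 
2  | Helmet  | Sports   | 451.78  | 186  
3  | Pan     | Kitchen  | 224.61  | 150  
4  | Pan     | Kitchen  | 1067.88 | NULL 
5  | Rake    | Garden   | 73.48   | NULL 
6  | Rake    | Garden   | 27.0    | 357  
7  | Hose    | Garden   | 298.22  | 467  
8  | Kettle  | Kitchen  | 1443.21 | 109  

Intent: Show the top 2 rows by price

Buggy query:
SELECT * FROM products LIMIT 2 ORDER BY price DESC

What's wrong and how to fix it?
Bug: ORDER BY cannot follow LIMIT; LIMIT is the final clause

Fix: Sort with ORDER BY, then apply LIMIT

Corrected query:
SELECT * FROM products ORDER BY price DESC LIMIT 2

Result:
id | name   | category | price   | stock
---+--------+----------+---------+------
8  | Kettle | Kitchen  | 1443.21 | 109  
4  | Pan    | Kitchen  | 1067.88 | NULL 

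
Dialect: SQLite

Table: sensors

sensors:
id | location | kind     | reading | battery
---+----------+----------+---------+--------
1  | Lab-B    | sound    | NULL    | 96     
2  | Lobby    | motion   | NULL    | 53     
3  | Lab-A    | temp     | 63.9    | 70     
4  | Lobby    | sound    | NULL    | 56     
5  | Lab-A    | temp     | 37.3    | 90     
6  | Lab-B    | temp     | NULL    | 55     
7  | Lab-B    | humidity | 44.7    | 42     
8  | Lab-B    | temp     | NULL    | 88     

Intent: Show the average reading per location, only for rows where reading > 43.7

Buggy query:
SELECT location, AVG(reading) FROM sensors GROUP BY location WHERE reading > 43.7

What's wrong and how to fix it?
Bug: WHERE cannot follow GROUP BY

Fix: Move the WHERE clause before GROUP BY

Corrected query:
SELECT location, AVG(reading) FROM sensors WHERE reading > 43.7 GROUP BY location

Result:
location | AVG(reading)
---------+-------------
Lab-A    | 63.9        
Lab-B    | 44.7        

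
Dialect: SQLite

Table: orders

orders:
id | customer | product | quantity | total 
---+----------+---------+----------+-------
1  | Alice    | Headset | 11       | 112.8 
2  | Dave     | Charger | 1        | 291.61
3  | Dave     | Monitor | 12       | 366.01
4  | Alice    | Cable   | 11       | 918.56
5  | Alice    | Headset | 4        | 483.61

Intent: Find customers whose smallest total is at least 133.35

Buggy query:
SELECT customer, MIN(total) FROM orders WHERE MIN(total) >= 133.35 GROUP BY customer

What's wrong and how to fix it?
Bug: Aggregates like MIN are computed per group after WHERE runs

Fix: Use HAVING for the per-group MIN condition

Corrected query:
SELECT customer, MIN(total) FROM orders GROUP BY customer HAVING MIN(total) >= 133.35

Result:
customer | MIN(total)
---------+-----------
Dave     | 291.61    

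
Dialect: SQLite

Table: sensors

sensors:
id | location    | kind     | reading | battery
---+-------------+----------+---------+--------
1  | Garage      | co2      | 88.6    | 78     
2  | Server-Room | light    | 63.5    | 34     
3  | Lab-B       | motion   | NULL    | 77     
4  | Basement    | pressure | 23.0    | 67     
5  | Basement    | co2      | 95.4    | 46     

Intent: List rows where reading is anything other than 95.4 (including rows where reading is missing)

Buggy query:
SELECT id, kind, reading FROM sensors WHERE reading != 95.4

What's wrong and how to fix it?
Bug: 'reading != 95.4' is unknown when reading is NULL, so NULL rows are silently excluded

Fix: Handle NULL separately with IS NULL alongside the inequality

Corrected query:
SELECT id, kind, reading FROM sensors WHERE reading != 95.4 OR reading IS NULL

Result:
id | kind     | reading
---+----------+--------
1  | co2      | 88.6   
2  | light    | 63.5   
3  | motion   | NULL   
4  | pressure | 23     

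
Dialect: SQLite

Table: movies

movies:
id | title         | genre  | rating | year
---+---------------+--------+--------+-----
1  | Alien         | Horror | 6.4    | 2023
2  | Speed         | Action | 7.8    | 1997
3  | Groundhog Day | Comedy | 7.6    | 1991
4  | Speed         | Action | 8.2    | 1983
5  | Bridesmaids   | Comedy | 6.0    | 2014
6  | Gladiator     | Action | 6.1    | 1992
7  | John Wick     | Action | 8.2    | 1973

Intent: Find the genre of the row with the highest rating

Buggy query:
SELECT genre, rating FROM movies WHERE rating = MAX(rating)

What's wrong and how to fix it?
Bug: MAX(rating) is an aggregate and cannot be used directly in WHERE

Fix: Use a subquery: WHERE rating = (SELECT MAX(rating) FROM movies)

Corrected query:
SELECT genre, rating FROM movies WHERE rating = (SELECT MAX(rating) FROM movies)

Result:
genre  | rating
-------+-------
Action | 8.2   
Action | 8.2   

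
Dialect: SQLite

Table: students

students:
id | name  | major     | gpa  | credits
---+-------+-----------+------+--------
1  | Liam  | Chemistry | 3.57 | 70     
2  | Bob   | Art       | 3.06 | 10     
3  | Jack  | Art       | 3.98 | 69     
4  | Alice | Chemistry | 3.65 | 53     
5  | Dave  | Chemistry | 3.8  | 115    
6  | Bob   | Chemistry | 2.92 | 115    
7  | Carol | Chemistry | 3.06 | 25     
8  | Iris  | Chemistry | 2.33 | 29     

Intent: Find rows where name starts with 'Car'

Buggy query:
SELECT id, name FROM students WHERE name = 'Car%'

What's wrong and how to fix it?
Bug: Wildcards only work with LIKE; '=' treats '%' as a literal character

Fix: Replace '=' with LIKE so 'Car%' is treated as a pattern

Corrected query:
SELECT id, name FROM students WHERE name LIKE 'Car%'

Result:
id | name 
---+------
7  | Carol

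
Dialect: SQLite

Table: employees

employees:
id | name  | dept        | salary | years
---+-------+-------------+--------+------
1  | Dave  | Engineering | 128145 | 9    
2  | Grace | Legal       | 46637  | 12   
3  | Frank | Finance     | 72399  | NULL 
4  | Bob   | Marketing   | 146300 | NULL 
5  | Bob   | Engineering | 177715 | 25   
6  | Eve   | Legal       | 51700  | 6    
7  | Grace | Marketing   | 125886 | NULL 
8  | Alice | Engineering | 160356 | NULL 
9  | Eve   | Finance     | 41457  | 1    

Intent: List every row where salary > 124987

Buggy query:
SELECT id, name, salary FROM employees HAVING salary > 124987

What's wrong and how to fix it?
Bug: This is a non-aggregate query (no GROUP BY, no aggregates), so in SQLite the HAVING clause is invalid here; a row-level condition belongs in WHERE

Fix: Use WHERE for row-level filtering

Corrected query:
SELECT id, name, salary FROM employees WHERE salary > 124987

Result:
id | name  | salary
---+-------+-------
1  | Dave  | 128145
4  | Bob   | 146300
5  | Bob   | 177715
7  | Grace | 125886
8  | Alice | 160356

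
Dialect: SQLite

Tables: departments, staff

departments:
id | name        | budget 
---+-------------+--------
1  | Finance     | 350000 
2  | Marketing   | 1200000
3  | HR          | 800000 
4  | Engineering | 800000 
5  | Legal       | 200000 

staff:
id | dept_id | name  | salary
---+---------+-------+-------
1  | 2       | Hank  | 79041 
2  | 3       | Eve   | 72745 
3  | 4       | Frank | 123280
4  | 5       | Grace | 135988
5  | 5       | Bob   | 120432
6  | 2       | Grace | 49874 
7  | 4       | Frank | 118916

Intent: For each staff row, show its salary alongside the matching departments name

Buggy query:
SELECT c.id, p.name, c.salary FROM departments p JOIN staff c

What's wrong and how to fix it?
Bug: JOIN with no ON clause produces a cartesian product; every staff row pairs with every departments row

Fix: Add ON c.dept_id = p.id to the JOIN

Corrected query:
SELECT c.id, p.name, c.salary FROM departments p JOIN staff c ON c.dept_id = p.id

Result:
id | name        | salary
---+-------------+-------
1  | Marketing   | 79041 
2  | HR          | 72745 
3  | Engineering | 123280
4  | Legal       | 135988
5  | Legal       | 120432
6  | Marketing   | 49874 
7  | Engineering | 118916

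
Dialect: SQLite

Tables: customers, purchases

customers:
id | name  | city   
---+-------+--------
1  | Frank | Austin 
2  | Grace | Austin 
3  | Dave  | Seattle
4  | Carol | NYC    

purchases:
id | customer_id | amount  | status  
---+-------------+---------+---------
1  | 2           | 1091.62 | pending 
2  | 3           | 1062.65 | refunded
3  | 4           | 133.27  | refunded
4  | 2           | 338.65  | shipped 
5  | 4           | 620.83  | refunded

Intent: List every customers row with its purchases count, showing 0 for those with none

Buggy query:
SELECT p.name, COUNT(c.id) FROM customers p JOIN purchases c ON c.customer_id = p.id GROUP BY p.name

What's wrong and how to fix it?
Bug: INNER JOIN drops customers rows that have no matching purchases rows

Fix: Switch to LEFT JOIN to retain unmatched parent rows

Corrected query:
SELECT p.name, COUNT(c.id) FROM customers p LEFT JOIN purchases c ON c.customer_id = p.id GROUP BY p.name

Result:
name  | COUNT(c.id)
------+------------
Carol | 2          
Dave  | 1          
Frank | 0          
Grace | 2          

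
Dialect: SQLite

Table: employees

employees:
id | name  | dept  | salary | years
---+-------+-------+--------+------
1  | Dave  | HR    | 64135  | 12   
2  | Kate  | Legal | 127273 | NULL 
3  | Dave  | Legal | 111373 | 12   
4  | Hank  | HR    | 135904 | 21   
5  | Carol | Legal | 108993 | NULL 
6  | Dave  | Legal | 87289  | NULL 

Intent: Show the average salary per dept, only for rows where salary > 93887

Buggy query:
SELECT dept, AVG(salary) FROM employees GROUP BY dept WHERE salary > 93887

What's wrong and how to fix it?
Bug: WHERE cannot follow GROUP BY

Fix: Move the WHERE clause before GROUP BY

Corrected query:
SELECT dept, AVG(salary) FROM employees WHERE salary > 93887 GROUP BY dept

Result:
dept  | AVG(salary)  
------+--------------
HR    | 135904       
Legal | 115879.666667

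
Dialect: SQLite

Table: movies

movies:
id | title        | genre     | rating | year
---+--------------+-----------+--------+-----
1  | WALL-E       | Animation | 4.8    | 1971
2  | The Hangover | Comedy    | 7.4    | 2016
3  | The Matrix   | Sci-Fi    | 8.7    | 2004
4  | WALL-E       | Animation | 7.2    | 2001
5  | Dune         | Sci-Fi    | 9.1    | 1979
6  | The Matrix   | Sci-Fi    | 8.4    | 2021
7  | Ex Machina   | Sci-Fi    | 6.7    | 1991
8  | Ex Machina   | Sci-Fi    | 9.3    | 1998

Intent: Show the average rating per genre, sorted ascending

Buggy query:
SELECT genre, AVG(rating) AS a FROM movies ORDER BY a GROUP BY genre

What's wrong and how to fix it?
Bug: GROUP BY must precede ORDER BY

Fix: Reorder: SELECT … FROM … GROUP BY … ORDER BY …

Corrected query:
SELECT genre, AVG(rating) AS a FROM movies GROUP BY genre ORDER BY a

Result:
genre     | a   
----------+-----
Animation | 6   
Comedy    | 7.4 
Sci-Fi    | 8.44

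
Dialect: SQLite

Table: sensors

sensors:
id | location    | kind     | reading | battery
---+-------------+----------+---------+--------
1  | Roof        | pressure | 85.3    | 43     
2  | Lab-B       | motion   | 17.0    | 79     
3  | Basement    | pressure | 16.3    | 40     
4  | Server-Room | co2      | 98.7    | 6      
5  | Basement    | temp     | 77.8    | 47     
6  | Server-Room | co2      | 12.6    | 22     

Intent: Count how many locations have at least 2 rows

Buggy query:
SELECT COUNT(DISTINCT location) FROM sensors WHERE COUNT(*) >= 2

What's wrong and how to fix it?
Bug: COUNT(*) cannot appear in WHERE; the per-group count doesn't exist yet

Fix: Group first with HAVING COUNT(*) >= 2, then COUNT the resulting groups

Corrected query:
SELECT COUNT(*) FROM (SELECT location FROM sensors GROUP BY location HAVING COUNT(*) >= 2)

Result:
COUNT(*)
--------
2       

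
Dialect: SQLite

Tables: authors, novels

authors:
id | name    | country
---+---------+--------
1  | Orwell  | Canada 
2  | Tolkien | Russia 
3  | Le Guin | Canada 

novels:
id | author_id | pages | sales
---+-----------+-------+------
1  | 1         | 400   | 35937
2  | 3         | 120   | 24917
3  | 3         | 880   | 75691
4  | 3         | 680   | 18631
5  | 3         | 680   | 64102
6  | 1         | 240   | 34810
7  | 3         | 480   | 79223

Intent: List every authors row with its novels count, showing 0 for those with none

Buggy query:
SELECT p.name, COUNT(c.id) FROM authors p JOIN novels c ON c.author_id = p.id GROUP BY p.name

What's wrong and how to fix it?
Bug: INNER JOIN drops authors rows that have no matching novels rows

Fix: Switch to LEFT JOIN to retain unmatched parent rows

Corrected query:
SELECT p.name, COUNT(c.id) FROM authors p LEFT JOIN novels c ON c.author_id = p.id GROUP BY p.name

Result:
name    | COUNT(c.id)
--------+------------
Le Guin | 5          
Orwell  | 2          
Tolkien | 0          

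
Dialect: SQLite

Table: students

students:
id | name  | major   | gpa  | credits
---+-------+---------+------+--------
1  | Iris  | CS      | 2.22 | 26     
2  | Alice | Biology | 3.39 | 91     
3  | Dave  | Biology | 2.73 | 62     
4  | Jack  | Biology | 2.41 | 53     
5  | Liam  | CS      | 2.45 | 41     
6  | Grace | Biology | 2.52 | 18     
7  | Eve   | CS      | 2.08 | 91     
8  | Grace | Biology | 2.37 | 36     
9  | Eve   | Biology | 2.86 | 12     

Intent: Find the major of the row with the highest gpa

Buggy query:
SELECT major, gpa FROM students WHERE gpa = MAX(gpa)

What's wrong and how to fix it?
Bug: MAX(gpa) is an aggregate and cannot be used directly in WHERE

Fix: Use a subquery: WHERE gpa = (SELECT MAX(gpa) FROM students)

Corrected query:
SELECT major, gpa FROM students WHERE gpa = (SELECT MAX(gpa) FROM students)

Result:
major   | gpa 
--------+-----
Biology | 3.39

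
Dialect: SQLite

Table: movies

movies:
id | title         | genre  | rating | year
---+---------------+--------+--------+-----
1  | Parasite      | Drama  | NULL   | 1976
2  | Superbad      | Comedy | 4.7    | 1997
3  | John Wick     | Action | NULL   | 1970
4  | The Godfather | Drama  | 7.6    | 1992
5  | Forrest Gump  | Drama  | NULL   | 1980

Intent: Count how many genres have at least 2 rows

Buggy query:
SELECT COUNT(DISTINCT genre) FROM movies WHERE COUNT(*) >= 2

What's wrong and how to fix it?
Bug: COUNT(*) cannot appear in WHERE; the per-group count doesn't exist yet

Fix: Group first with HAVING COUNT(*) >= 2, then COUNT the resulting groups

Corrected query:
SELECT COUNT(*) FROM (SELECT genre FROM movies GROUP BY genre HAVING COUNT(*) >= 2)

Result:
COUNT(*)
--------
1       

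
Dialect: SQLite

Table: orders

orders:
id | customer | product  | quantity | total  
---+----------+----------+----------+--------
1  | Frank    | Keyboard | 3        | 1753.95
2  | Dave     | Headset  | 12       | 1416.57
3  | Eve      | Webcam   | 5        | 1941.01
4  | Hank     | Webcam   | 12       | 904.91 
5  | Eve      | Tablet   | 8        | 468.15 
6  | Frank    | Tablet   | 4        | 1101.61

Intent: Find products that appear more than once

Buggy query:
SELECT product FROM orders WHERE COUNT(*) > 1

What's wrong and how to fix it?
Bug: COUNT(*) is an aggregate and cannot be used in WHERE

Fix: GROUP BY product, then filter groups with HAVING COUNT(*) > 1

Corrected query:
SELECT product FROM orders GROUP BY product HAVING COUNT(*) > 1

Result:
product
-------
Tablet 
Webcam 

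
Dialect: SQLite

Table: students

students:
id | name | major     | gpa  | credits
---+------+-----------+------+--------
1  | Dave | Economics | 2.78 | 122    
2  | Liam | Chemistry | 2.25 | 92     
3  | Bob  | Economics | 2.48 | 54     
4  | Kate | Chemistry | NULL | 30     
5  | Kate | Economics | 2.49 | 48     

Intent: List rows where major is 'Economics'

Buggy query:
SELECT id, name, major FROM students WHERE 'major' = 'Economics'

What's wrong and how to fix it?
Bug: 'major' in single quotes is a string literal, not the column; the comparison is literal-vs-literal and never true

Fix: Remove the quotes around the column name (or use double quotes for an identifier)

Corrected query:
SELECT id, name, major FROM students WHERE major = 'Economics'

Result:
id | name | major    
---+------+----------
1  | Dave | Economics
3  | Bob  | Economics
5  | Kate | Economics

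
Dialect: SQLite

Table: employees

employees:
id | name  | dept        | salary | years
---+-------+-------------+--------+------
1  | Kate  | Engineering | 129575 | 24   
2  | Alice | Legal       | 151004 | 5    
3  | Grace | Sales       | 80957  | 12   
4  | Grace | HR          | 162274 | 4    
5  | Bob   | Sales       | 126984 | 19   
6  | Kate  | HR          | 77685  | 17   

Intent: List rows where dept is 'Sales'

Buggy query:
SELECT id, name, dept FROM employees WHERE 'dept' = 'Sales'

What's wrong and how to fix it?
Bug: Single quotes denote string literals in SQL; the column name is being compared as a constant string

Fix: Remove the quotes around the column name (or use double quotes for an identifier)

Corrected query:
SELECT id, name, dept FROM employees WHERE dept = 'Sales'

Result:
id | name  | dept 
---+-------+------
3  | Grace | Sales
5  | Bob   | Sales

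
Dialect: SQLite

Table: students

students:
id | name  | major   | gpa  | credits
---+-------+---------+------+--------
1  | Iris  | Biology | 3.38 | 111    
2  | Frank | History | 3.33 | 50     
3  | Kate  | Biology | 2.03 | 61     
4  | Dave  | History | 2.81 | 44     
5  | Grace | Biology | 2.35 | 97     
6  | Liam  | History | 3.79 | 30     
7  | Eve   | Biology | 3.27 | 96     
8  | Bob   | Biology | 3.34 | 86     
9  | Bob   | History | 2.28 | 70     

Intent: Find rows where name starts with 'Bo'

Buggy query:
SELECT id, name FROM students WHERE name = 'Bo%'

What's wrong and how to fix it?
Bug: '=' compares the literal string including the % character; pattern matching needs LIKE

Fix: Use LIKE for wildcard pattern matching

Corrected query:
SELECT id, name FROM students WHERE name LIKE 'Bo%'

Result:
id | name
---+-----
8  | Bob 
9  | Bob 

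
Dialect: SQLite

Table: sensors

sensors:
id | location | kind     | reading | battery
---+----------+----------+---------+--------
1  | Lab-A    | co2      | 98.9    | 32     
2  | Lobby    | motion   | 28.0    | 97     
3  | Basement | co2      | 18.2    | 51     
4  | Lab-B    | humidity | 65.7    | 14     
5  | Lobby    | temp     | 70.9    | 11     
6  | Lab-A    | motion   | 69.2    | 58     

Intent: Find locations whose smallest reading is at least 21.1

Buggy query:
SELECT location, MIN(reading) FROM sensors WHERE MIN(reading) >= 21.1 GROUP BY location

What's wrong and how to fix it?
Bug: Aggregates like MIN are computed per group after WHERE runs

Fix: Replace WHERE with HAVING after the GROUP BY

Corrected query:
SELECT location, MIN(reading) FROM sensors GROUP BY location HAVING MIN(reading) >= 21.1

Result:
location | MIN(reading)
---------+-------------
Lab-A    | 69.2        
Lab-B    | 65.7        
Lobby    | 28          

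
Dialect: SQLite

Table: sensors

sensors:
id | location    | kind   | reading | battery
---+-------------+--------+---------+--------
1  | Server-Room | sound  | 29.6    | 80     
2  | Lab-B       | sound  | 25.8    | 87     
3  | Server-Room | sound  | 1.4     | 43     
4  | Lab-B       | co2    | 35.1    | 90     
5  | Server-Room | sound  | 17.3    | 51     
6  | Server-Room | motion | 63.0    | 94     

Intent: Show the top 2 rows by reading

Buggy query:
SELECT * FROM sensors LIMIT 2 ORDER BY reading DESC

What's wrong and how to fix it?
Bug: ORDER BY cannot follow LIMIT; LIMIT is the final clause

Fix: Swap the clauses: ORDER BY first, then LIMIT

Corrected query:
SELECT * FROM sensors ORDER BY reading DESC LIMIT 2

Result:
id | location    | kind   | reading | battery
---+-------------+--------+---------+--------
6  | Server-Room | motion | 63      | 94     
4  | Lab-B       | co2    | 35.1    | 90     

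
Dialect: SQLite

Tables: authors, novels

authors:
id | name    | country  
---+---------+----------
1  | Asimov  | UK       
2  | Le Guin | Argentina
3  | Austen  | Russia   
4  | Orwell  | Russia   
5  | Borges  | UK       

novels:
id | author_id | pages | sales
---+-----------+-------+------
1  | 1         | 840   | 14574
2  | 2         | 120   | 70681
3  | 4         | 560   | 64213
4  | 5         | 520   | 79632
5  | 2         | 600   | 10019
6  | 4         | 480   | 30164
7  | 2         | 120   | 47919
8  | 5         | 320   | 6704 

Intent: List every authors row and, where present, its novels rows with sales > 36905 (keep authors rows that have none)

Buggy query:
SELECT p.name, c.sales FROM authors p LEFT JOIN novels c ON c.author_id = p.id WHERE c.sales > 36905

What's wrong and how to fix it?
Bug: Filtering c.sales in WHERE discards the NULL rows produced by LEFT JOIN, turning it into an inner join

Fix: Move the right-table condition into the ON clause so unmatched parents are kept

Corrected query:
SELECT p.name, c.sales FROM authors p LEFT JOIN novels c ON c.author_id = p.id AND c.sales > 36905

Result:
name    | sales
--------+------
Asimov  | NULL 
Le Guin | 47919
Le Guin | 70681
Austen  | NULL 
Orwell  | 64213
Borges  | 79632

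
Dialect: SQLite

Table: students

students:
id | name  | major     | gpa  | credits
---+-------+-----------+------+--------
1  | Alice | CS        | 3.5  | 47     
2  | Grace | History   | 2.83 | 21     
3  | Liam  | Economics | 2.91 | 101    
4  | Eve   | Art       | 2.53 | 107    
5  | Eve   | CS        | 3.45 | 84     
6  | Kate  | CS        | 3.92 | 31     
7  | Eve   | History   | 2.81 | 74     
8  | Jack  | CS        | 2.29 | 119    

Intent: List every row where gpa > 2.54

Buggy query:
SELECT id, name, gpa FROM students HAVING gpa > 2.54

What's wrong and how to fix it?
Bug: HAVING filters the output of aggregation, but this query has no GROUP BY and no aggregate functions, so SQLite rejects it (HAVING clause on a non-aggregate query); the condition here is per row

Fix: Replace HAVING with WHERE since the condition applies to individual rows

Corrected query:
SELECT id, name, gpa FROM students WHERE gpa > 2.54

Result:
id | name  | gpa 
---+-------+-----
1  | Alice | 3.5 
2  | Grace | 2.83
3  | Liam  | 2.91
5  | Eve   | 3.45
6  | Kate  | 3.92
7  | Eve   | 2.81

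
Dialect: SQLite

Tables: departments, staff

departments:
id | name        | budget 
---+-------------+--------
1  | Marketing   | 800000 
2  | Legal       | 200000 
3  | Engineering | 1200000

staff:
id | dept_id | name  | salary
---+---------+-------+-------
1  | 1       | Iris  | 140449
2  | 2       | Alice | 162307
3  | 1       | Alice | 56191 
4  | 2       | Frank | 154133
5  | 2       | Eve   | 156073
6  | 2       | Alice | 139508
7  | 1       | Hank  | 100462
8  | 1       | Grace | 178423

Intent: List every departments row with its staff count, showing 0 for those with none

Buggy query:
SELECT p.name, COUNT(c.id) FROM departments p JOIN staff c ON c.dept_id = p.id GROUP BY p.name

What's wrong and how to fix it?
Bug: INNER JOIN drops departments rows that have no matching staff rows

Fix: Use LEFT JOIN so parents without children still appear (COUNT(c.id) gives 0)

Corrected query:
SELECT p.name, COUNT(c.id) FROM departments p LEFT JOIN staff c ON c.dept_id = p.id GROUP BY p.name

Result:
name        | COUNT(c.id)
------------+------------
Engineering | 0          
Legal       | 4          
Marketing   | 4          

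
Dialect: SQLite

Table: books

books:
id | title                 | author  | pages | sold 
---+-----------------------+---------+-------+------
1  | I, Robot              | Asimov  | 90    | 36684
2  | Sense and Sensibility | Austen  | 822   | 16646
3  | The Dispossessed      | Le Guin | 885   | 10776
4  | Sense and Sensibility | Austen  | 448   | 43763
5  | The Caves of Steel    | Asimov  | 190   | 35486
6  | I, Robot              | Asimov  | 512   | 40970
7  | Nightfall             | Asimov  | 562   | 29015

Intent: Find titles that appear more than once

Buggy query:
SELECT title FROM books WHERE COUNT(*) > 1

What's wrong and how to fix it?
Bug: COUNT(*) is an aggregate and cannot be used in WHERE

Fix: Group first, then use HAVING for the count condition

Corrected query:
SELECT title FROM books GROUP BY title HAVING COUNT(*) > 1

Result:
title                
---------------------
I, Robot             
Sense and Sensibility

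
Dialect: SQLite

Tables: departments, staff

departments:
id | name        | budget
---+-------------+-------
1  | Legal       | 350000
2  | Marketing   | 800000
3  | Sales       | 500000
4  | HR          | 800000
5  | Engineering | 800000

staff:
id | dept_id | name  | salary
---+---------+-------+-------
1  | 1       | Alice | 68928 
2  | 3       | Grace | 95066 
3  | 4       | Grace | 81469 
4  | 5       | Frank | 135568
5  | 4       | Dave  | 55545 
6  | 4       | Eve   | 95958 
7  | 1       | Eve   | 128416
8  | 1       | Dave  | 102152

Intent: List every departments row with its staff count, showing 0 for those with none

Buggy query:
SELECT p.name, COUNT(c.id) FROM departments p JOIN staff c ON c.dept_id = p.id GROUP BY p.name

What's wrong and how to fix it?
Bug: INNER JOIN drops departments rows that have no matching staff rows

Fix: Use LEFT JOIN so parents without children still appear (COUNT(c.id) gives 0)

Corrected query:
SELECT p.name, COUNT(c.id) FROM departments p LEFT JOIN staff c ON c.dept_id = p.id GROUP BY p.name

Result:
name        | COUNT(c.id)
------------+------------
Engineering | 1          
HR          | 3          
Legal       | 3          
Marketing   | 0          
Sales       | 1          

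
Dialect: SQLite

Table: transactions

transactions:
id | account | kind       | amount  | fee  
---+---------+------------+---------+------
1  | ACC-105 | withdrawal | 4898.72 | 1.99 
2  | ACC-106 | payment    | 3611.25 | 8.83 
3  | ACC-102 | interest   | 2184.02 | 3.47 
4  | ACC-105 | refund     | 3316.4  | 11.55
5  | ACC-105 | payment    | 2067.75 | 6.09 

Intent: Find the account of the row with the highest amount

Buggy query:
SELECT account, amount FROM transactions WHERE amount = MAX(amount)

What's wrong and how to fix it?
Bug: MAX(amount) is an aggregate and cannot be used directly in WHERE

Fix: Wrap MAX in a scalar subquery so WHERE compares against a single value

Corrected query:
SELECT account, amount FROM transactions WHERE amount = (SELECT MAX(amount) FROM transactions)

Result:
account | amount 
--------+--------
ACC-105 | 4898.72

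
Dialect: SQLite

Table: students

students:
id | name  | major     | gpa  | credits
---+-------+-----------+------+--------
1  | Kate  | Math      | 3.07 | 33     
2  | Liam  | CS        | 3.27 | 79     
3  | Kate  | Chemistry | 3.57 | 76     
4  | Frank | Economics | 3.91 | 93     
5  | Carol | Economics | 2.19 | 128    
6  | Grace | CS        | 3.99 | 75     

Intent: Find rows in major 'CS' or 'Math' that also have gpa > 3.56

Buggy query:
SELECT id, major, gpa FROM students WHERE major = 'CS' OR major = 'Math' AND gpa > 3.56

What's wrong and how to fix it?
Bug: AND binds tighter than OR, so this parses as major = 'CS' OR (major = 'Math' AND gpa > 3.56)

Fix: Add parentheses around the OR so the AND applies to both alternatives

Corrected query:
SELECT id, major, gpa FROM students WHERE (major = 'CS' OR major = 'Math') AND gpa > 3.56

Result:
id | major | gpa 
---+-------+-----
6  | CS    | 3.99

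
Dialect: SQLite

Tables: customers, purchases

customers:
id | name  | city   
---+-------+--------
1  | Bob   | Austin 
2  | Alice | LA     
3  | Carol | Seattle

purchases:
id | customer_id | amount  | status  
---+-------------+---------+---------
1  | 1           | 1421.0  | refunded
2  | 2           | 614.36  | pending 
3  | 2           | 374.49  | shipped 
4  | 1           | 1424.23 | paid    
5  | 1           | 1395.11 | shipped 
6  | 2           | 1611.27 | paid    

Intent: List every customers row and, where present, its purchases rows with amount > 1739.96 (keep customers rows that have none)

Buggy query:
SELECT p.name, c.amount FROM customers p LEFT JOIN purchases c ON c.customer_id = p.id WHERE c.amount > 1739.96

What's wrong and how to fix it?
Bug: A WHERE condition on the right-hand table after LEFT JOIN drops unmatched parents

Fix: Put 'c.amount > 1739.96' in the JOIN's ON clause instead of WHERE

Corrected query:
SELECT p.name, c.amount FROM customers p LEFT JOIN purchases c ON c.customer_id = p.id AND c.amount > 1739.96

Result:
name  | amount
------+-------
Bob   | NULL  
Alice | NULL  
Carol | NULL  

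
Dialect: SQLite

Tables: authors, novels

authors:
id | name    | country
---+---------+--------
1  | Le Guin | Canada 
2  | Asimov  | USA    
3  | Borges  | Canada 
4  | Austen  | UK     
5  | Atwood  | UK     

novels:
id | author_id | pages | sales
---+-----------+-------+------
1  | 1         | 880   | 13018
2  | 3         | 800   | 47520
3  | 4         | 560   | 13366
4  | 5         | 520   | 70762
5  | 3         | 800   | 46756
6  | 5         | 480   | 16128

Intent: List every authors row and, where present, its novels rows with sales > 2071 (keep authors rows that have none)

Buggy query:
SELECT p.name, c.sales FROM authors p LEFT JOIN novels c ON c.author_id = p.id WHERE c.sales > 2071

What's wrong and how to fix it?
Bug: Filtering c.sales in WHERE discards the NULL rows produced by LEFT JOIN, turning it into an inner join

Fix: Put 'c.sales > 2071' in the JOIN's ON clause instead of WHERE

Corrected query:
SELECT p.name, c.sales FROM authors p LEFT JOIN novels c ON c.author_id = p.id AND c.sales > 2071

Result:
name    | sales
--------+------
Le Guin | 13018
Asimov  | NULL 
Borges  | 46756
Borges  | 47520
Austen  | 13366
Atwood  | 16128
Atwood  | 70762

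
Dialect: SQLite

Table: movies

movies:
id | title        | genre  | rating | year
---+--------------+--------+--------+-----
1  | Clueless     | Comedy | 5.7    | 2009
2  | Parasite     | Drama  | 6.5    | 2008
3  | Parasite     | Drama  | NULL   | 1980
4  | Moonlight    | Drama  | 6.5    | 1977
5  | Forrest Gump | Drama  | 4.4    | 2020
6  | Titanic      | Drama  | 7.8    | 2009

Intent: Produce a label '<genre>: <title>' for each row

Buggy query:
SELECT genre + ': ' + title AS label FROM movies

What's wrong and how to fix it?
Bug: '+' is numeric addition; on text columns SQLite converts them to 0 instead of concatenating

Fix: Replace + with || to concatenate text

Corrected query:
SELECT genre || ': ' || title AS label FROM movies

Result:
label              
-------------------
Comedy: Clueless   
Drama: Parasite    
Drama: Parasite    
Drama: Moonlight   
Drama: Forrest Gump
Drama: Titanic     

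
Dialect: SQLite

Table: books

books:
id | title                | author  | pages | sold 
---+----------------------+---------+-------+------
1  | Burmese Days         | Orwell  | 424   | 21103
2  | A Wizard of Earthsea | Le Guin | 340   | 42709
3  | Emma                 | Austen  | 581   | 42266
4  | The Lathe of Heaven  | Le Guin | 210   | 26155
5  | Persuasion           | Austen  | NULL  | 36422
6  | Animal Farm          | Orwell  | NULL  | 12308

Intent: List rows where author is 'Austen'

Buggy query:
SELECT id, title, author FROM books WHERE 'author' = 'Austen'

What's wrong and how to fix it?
Bug: 'author' in single quotes is a string literal, not the column; the comparison is literal-vs-literal and never true

Fix: Remove the quotes around the column name (or use double quotes for an identifier)

Corrected query:
SELECT id, title, author FROM books WHERE author = 'Austen'

Result:
id | title      | author
---+------------+-------
3  | Emma       | Austen
5  | Persuasion | Austen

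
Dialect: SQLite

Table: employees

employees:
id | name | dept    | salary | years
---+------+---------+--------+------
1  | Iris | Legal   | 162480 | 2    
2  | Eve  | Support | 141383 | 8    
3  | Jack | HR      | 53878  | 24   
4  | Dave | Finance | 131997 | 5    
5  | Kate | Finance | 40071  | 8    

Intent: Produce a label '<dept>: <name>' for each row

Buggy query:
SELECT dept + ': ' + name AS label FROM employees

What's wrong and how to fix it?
Bug: '+' is numeric addition; on text columns SQLite converts them to 0 instead of concatenating

Fix: Replace + with || to concatenate text

Corrected query:
SELECT dept || ': ' || name AS label FROM employees

Result:
label        
-------------
Legal: Iris  
Support: Eve 
HR: Jack     
Finance: Dave
Finance: Kate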